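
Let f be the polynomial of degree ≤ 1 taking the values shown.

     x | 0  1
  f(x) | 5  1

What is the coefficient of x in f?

Write f(x) = ax + b. Substituting each data point gives a linear system:
  b = 5
  a + b = 1
Solving the system yields a = -4, b = 5.
So f(x) = -4x + 5.
The leading coefficient is -4.

-4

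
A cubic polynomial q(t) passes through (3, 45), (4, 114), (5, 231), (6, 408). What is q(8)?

Write q(t) = at^3 + bt^2 + ct + d. Substituting each data point gives a linear system:
  27a + 9b + 3c + d = 45
  64a + 16b + 4c + d = 114
  125a + 25b + 5c + d = 231
  216a + 36b + 6c + d = 408
Solving the system yields a = 2, b = 0, c = -5, d = 6.
So q(t) = 2t³ - 5t + 6.
Then q(8) = 990.

990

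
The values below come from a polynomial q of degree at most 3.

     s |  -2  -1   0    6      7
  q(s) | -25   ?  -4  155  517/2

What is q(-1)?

The 4 known points determine the degree-3 polynomial uniquely.
Write q(s) = as^3 + bs^2 + cs + d. Substituting each data point gives a linear system:
  -8a + 4b - 2c + d = -25
  d = -4
  216a + 36b + 6c + d = 155
  343a + 49b + 7c + d = 517/2
Solving the system yields a = 1, b = -2, c = 5/2, d = -4.
So q(s) = s^3 - 2s^2 + (5/2)s - 4.
Then q(-1) = -19/2.

-19/2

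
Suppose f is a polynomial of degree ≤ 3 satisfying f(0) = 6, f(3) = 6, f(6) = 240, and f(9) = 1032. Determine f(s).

f(s) = 2s^3 - 5s^2 - 3s + 6

Write f(s) = as^3 + bs^2 + cs + d. Substituting each data point gives a linear system:
  d = 6
  27a + 9b + 3c + d = 6
  216a + 36b + 6c + d = 240
  729a + 81b + 9c + d = 1032
Solving the system yields a = 2, b = -5, c = -3, d = 6.
So f(s) = 2s^3 - 5s^2 - 3s + 6.
Check: f(0) = 6. ✓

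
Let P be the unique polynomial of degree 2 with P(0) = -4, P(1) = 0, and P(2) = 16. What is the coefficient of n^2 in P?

6

Write P(n) = an^2 + bn + c. Substituting each data point gives a linear system:
  c = -4
  a + b + c = 0
  4a + 2b + c = 16
Solving the system yields a = 6, b = -2, c = -4.
So P(n) = 6n^2 - 2n - 4.
The leading coefficient is 6.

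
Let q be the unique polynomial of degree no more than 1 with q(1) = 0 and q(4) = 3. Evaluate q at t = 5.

4

Write q(t) = at + b. Substituting each data point gives a linear system:
  a + b = 0
  4a + b = 3
Solving the system yields a = 1, b = -1.
So q(t) = t - 1.
Then q(5) = 4.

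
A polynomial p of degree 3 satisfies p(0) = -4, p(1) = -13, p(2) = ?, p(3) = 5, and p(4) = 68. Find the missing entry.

On equispaced nodes a degree-3 polynomial has vanishing fourth forward difference, so
  p(0) - 4·p(1) + 6·p(2) - 4·p(3) + p(4) = 0.
Substituting the known values and solving for p(2):
  6·p(2) = -96
  p(2) = -16.

-16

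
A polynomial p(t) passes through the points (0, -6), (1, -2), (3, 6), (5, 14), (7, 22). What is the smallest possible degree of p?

1

Divided differences on the nodes 0, 1, 3, 5, 7:
  order 0: -6  -2  6  14  22
  order 1: 4  4  4  4
  order 2: 0  0  0
  order 3: 0  0
  order 4: 0
The order-1 divided differences are all 4 (nonzero) and every higher order vanishes, so the data lies on a polynomial of degree exactly 1.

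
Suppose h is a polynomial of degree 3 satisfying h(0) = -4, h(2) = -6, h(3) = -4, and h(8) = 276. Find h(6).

Using the Lagrange interpolation formula with nodes 0, 2, 3, 8:
  L_0(t) = (t - 2)(t - 3)(t - 8) / -48
  L_1(t) = t(t - 3)(t - 8) / 12
  L_2(t) = t(t - 2)(t - 8) / -15
  L_3(t) = t(t - 2)(t - 3) / 240
Then h(t) = -4·L_0(t) - 6·L_1(t) - 4·L_2(t) + 276·L_3(t).
Expanding and collecting terms gives h(t) = t³ - 4t² + 3t - 4.
Evaluating at t = 6: h(6) = 86.

86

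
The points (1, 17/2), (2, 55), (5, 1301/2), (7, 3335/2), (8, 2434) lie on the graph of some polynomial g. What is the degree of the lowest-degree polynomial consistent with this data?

3

Divided differences on the nodes 1, 2, 5, 7, 8:
  order 0: 17/2  55  1301/2  3335/2  2434
  order 1: 93/2  397/2  1017/2  1533/2
  order 2: 38  62  86
  order 3: 4  4
  order 4: 0
The order-3 divided differences are all 4 (nonzero) and every higher order vanishes, so the data lies on a polynomial of degree exactly 3.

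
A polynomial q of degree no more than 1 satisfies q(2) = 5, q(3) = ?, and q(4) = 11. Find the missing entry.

On equispaced nodes a degree-1 polynomial has vanishing second forward difference, so
  q(2) - 2·q(3) + q(4) = 0.
Substituting the known values and solving for q(3):
  -2·q(3) = -16
  q(3) = 8.

8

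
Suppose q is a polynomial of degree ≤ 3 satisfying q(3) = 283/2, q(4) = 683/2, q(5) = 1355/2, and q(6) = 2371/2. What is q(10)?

Forward differences of the values at t = 3, 4, 5, 6:
  q  : 283/2  683/2  1355/2  2371/2
  Δ  : 200  336  508
  Δ^2: 136  172
  Δ^3: 36
The third differences are constant, confirming degree 3.
Interpolating (Newton forward form) and evaluating at t = 10 gives q(10) = 11315/2.

11315/2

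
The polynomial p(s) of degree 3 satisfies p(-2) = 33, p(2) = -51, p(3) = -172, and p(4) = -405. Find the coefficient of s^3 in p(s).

-6

Write p(s) = as^3 + bs^2 + cs + d. Substituting each data point gives a linear system:
  -8a + 4b - 2c + d = 33
  8a + 4b + 2c + d = -51
  27a + 9b + 3c + d = -172
  64a + 16b + 4c + d = -405
Solving the system yields a = -6, b = -2, c = 3, d = -1.
So p(s) = -6s^3 - 2s^2 + 3s - 1.
The leading coefficient is -6.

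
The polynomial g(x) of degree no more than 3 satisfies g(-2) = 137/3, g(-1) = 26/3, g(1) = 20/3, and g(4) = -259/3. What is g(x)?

g(x) = -3x^3 + 6x^2 + 2x + 5/3

Using the Lagrange interpolation formula with nodes -2, -1, 1, 4:
  L_0(x) = (x + 1)(x - 1)(x - 4) / -18
  L_1(x) = (x + 2)(x - 1)(x - 4) / 10
  L_2(x) = (x + 2)(x + 1)(x - 4) / -18
  L_3(x) = (x + 2)(x + 1)(x - 1) / 90
Then g(x) = 137/3·L_0(x) + 26/3·L_1(x) + 20/3·L_2(x) - 259/3·L_3(x).
Expanding and collecting terms gives g(x) = -3x³ + 6x² + 2x + 5/3.
Check: g(1) = 20/3. ✓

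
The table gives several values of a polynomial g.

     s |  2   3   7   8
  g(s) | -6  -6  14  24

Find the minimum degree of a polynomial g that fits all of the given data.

Divided differences on the nodes 2, 3, 7, 8:
  order 0: -6  -6  14  24
  order 1: 0  5  10
  order 2: 1  1
  order 3: 0
The order-2 divided differences are all 1 (nonzero) and every higher order vanishes, so the data lies on a polynomial of degree exactly 2.

2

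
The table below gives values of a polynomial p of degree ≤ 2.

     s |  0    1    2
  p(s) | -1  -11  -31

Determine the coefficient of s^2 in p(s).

Write p(s) = as^2 + bs + c. Substituting each data point gives a linear system:
  c = -1
  a + b + c = -11
  4a + 2b + c = -31
Solving the system yields a = -5, b = -5, c = -1.
So p(s) = -5s^2 - 5s - 1.
The leading coefficient is -5.

-5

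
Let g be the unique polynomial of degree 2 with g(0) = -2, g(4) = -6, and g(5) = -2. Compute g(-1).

4

Using the Lagrange interpolation formula with nodes 0, 4, 5:
  L_0(t) = (t - 4)(t - 5) / 20
  L_1(t) = t(t - 5) / -4
  L_2(t) = t(t - 4) / 5
Then g(t) = -2·L_0(t) - 6·L_1(t) - 2·L_2(t).
Expanding and collecting terms gives g(t) = t^2 - 5t - 2.
Evaluating at t = -1: g(-1) = 4.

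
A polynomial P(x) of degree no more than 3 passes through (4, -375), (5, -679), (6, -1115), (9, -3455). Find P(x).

P(x) = -4x^3 - 6x^2 - 6x + 1

Using the Lagrange interpolation formula with nodes 4, 5, 6, 9:
  L_0(x) = (x - 5)(x - 6)(x - 9) / -10
  L_1(x) = (x - 4)(x - 6)(x - 9) / 4
  L_2(x) = (x - 4)(x - 5)(x - 9) / -6
  L_3(x) = (x - 4)(x - 5)(x - 6) / 60
Then P(x) = -375·L_0(x) - 679·L_1(x) - 1115·L_2(x) - 3455·L_3(x).
Expanding and collecting terms gives P(x) = -4x³ - 6x² - 6x + 1.
Check: P(4) = -375. ✓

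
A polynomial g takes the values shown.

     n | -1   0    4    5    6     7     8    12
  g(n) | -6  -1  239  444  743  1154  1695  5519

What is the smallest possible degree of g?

3

Divided differences on the nodes -1, 0, 4, 5, 6, 7, 8, 12:
  order 0: -6  -1  239  444  743  1154  1695  5519
  order 1: 5  60  205  299  411  541  956
  order 2: 11  29  47  56  65  83
  order 3: 3  3  3  3  3
  order 4: 0  0  0  0
  order 5: 0  0  0
  order 6: 0  0
  order 7: 0
The order-3 divided differences are all 3 (nonzero) and every higher order vanishes, so the data lies on a polynomial of degree exactly 3.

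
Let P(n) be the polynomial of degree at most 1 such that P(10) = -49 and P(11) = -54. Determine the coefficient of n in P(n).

-5

Write P(n) = an + b. Substituting each data point gives a linear system:
  10a + b = -49
  11a + b = -54
Solving the system yields a = -5, b = 1.
So P(n) = -5n + 1.
The leading coefficient is -5.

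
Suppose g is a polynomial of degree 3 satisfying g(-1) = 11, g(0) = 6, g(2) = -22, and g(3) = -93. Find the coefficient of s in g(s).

0

Write g(s) = as^3 + bs^2 + cs + d. Substituting each data point gives a linear system:
  -a + b - c + d = 11
  d = 6
  8a + 4b + 2c + d = -22
  27a + 9b + 3c + d = -93
Solving the system yields a = -4, b = 1, c = 0, d = 6.
So g(s) = -4s^3 + s^2 + 6.
The coefficient of s is 0.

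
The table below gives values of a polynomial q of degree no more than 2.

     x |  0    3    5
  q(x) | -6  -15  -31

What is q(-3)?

Write q(x) = ax^2 + bx + c. Substituting each data point gives a linear system:
  c = -6
  9a + 3b + c = -15
  25a + 5b + c = -31
Solving the system yields a = -1, b = 0, c = -6.
So q(x) = -x^2 - 6.
Then q(-3) = -15.

-15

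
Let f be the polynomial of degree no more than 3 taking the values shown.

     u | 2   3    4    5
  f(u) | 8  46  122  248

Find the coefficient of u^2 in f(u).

Write f(u) = au^3 + bu^2 + cu + d. Substituting each data point gives a linear system:
  8a + 4b + 2c + d = 8
  27a + 9b + 3c + d = 46
  64a + 16b + 4c + d = 122
  125a + 25b + 5c + d = 248
Solving the system yields a = 2, b = 1, c = -5, d = -2.
So f(u) = 2u³ + u² - 5u - 2.
The coefficient of u^2 is 1.

1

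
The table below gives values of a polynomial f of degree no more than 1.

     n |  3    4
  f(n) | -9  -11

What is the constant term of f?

Write f(n) = an + b. Substituting each data point gives a linear system:
  3a + b = -9
  4a + b = -11
Solving the system yields a = -2, b = -3.
So f(n) = -2n - 3.
The constant term is -3.

-3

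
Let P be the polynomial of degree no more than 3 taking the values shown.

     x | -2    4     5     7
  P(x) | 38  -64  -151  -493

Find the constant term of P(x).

4

Write P(x) = ax^3 + bx^2 + cx + d. Substituting each data point gives a linear system:
  -8a + 4b - 2c + d = 38
  64a + 16b + 4c + d = -64
  125a + 25b + 5c + d = -151
  343a + 49b + 7c + d = -493
Solving the system yields a = -2, b = 4, c = -1, d = 4.
So P(x) = -2x³ + 4x² - x + 4.
The constant term is 4.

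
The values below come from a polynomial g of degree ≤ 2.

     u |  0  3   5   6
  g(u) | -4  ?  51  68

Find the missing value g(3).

The 3 known points determine the degree-2 polynomial uniquely.
Write g(u) = au^2 + bu + c. Substituting each data point gives a linear system:
  c = -4
  25a + 5b + c = 51
  36a + 6b + c = 68
Solving the system yields a = 1, b = 6, c = -4.
So g(u) = u^2 + 6u - 4.
Then g(3) = 23.

23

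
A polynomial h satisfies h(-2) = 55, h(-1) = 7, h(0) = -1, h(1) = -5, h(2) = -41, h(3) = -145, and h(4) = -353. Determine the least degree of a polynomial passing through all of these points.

Forward differences of the values at u = -2, -1, 0, 1, 2, 3, 4:
  h  : 55  7  -1  -5  -41  -145  -353
  Δ  : -48  -8  -4  -36  -104  -208
  Δ^2: 40  4  -32  -68  -104
  Δ^3: -36  -36  -36  -36
  Δ^4: 0  0  0
  Δ^5: 0  0
  Δ^6: 0
The third differences are constant (-36) and nonzero, while all higher differences vanish, so the minimal degree is 3.

3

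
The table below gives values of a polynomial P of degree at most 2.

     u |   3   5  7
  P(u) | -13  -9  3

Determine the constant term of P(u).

Write P(u) = au^2 + bu + c. Substituting each data point gives a linear system:
  9a + 3b + c = -13
  25a + 5b + c = -9
  49a + 7b + c = 3
Solving the system yields a = 1, b = -6, c = -4.
So P(u) = u^2 - 6u - 4.
The constant term is -4.

-4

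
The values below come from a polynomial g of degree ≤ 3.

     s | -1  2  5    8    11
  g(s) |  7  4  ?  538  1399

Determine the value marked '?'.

On equispaced nodes a degree-3 polynomial has vanishing fourth forward difference, so
  g(-1) - 4·g(2) + 6·g(5) - 4·g(8) + g(11) = 0.
Substituting the known values and solving for g(5):
  6·g(5) = 762
  g(5) = 127.

127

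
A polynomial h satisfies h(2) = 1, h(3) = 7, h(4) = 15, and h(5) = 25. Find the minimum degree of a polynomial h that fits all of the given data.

2

Forward differences of the values at s = 2, 3, 4, 5:
  h  : 1  7  15  25
  Δ  : 6  8  10
  Δ^2: 2  2
  Δ^3: 0
The second differences are constant (2) and nonzero, while all higher differences vanish, so the minimal degree is 2.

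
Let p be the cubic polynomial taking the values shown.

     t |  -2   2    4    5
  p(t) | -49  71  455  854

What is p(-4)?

Write p(t) = at^3 + bt^2 + ct + d. Substituting each data point gives a linear system:
  -8a + 4b - 2c + d = -49
  8a + 4b + 2c + d = 71
  64a + 16b + 4c + d = 455
  125a + 25b + 5c + d = 854
Solving the system yields a = 6, b = 3, c = 6, d = -1.
So p(t) = 6t³ + 3t² + 6t - 1.
Then p(-4) = -361.

-361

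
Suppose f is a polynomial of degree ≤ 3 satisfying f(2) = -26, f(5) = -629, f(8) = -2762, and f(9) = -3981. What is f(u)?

Write f(u) = au^3 + bu^2 + cu + d. Substituting each data point gives a linear system:
  8a + 4b + 2c + d = -26
  125a + 25b + 5c + d = -629
  512a + 64b + 8c + d = -2762
  729a + 81b + 9c + d = -3981
Solving the system yields a = -6, b = 5, c = -2, d = 6.
So f(u) = -6u^3 + 5u^2 - 2u + 6.
Check: f(5) = -629. ✓

f(u) = -6u^3 + 5u^2 - 2u + 6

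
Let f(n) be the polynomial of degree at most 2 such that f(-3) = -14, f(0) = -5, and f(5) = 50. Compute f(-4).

Write f(n) = an^2 + bn + c. Substituting each data point gives a linear system:
  9a - 3b + c = -14
  c = -5
  25a + 5b + c = 50
Solving the system yields a = 1, b = 6, c = -5.
So f(n) = n^2 + 6n - 5.
Then f(-4) = -13.

-13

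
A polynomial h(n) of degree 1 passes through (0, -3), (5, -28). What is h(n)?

h(n) = -5n - 3

Write h(n) = an + b. Substituting each data point gives a linear system:
  b = -3
  5a + b = -28
Solving the system yields a = -5, b = -3.
So h(n) = -5n - 3.
Check: h(0) = -3. ✓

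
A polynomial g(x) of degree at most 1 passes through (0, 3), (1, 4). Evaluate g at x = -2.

1

Using the Lagrange interpolation formula with nodes 0, 1:
  L_0(x) = (x - 1) / -1
  L_1(x) = x / 1
Then g(x) = 3·L_0(x) + 4·L_1(x).
Expanding and collecting terms gives g(x) = x + 3.
Evaluating at x = -2: g(-2) = 1.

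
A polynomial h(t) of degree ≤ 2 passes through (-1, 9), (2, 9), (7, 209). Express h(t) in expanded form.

Write h(t) = at^2 + bt + c. Substituting each data point gives a linear system:
  a - b + c = 9
  4a + 2b + c = 9
  49a + 7b + c = 209
Solving the system yields a = 5, b = -5, c = -1.
So h(t) = 5t^2 - 5t - 1.
Check: h(-1) = 9. ✓

h(t) = 5t^2 - 5t - 1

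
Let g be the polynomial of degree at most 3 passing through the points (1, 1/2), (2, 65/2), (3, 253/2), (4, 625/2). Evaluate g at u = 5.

Forward differences of the values at u = 1, 2, 3, 4:
  g  : 1/2  65/2  253/2  625/2
  Δ  : 32  94  186
  Δ^2: 62  92
  Δ^3: 30
The third differences are constant, confirming degree 3.
Interpolating (Newton forward form) and evaluating at u = 5 gives g(5) = 1241/2.

1241/2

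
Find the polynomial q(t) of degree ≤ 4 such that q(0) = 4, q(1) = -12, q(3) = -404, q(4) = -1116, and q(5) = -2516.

q(t) = -3t^4 - 4t^3 - 5t^2 - 4t + 4

Write q(t) = at^4 + bt^3 + ct^2 + dt + e. Substituting each data point gives a linear system:
  e = 4
  a + b + c + d + e = -12
  81a + 27b + 9c + 3d + e = -404
  256a + 64b + 16c + 4d + e = -1116
  625a + 125b + 25c + 5d + e = -2516
Solving the system yields a = -3, b = -4, c = -5, d = -4, e = 4.
So q(t) = -3t^4 - 4t^3 - 5t^2 - 4t + 4.
Check: q(4) = -1116. ✓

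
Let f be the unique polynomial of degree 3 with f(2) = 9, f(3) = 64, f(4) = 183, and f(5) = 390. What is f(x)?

f(x) = 4x^3 - 4x^2 - x - 5

Write f(x) = ax^3 + bx^2 + cx + d. Substituting each data point gives a linear system:
  8a + 4b + 2c + d = 9
  27a + 9b + 3c + d = 64
  64a + 16b + 4c + d = 183
  125a + 25b + 5c + d = 390
Solving the system yields a = 4, b = -4, c = -1, d = -5.
So f(x) = 4x^3 - 4x^2 - x - 5.
Check: f(3) = 64. ✓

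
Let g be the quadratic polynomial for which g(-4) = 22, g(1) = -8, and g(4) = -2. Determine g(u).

Using the Lagrange interpolation formula with nodes -4, 1, 4:
  L_0(u) = (u - 1)(u - 4) / 40
  L_1(u) = (u + 4)(u - 4) / -15
  L_2(u) = (u + 4)(u - 1) / 24
Then g(u) = 22·L_0(u) - 8·L_1(u) - 2·L_2(u).
Expanding and collecting terms gives g(u) = u^2 - 3u - 6.
Check: g(-4) = 22. ✓

g(u) = u^2 - 3u - 6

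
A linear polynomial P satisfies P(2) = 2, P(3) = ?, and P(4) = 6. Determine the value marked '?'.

4

On equispaced nodes a degree-1 polynomial has vanishing second forward difference, so
  P(2) - 2·P(3) + P(4) = 0.
Substituting the known values and solving for P(3):
  -2·P(3) = -8
  P(3) = 4.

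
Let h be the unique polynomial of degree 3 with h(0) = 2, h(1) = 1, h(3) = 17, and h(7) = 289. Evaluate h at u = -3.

-31

Write h(u) = au^3 + bu^2 + cu + d. Substituting each data point gives a linear system:
  d = 2
  a + b + c + d = 1
  27a + 9b + 3c + d = 17
  343a + 49b + 7c + d = 289
Solving the system yields a = 1, b = -1, c = -1, d = 2.
So h(u) = u³ - u² - u + 2.
Then h(-3) = -31.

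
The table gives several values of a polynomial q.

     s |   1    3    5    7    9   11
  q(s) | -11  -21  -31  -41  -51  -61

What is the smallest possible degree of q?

Forward differences of the values at s = 1, 3, 5, 7, 9, 11:
  q  : -11  -21  -31  -41  -51  -61
  Δ  : -10  -10  -10  -10  -10
  Δ^2: 0  0  0  0
  Δ^3: 0  0  0
  Δ^4: 0  0
  Δ^5: 0
The first differences are constant (-10) and nonzero, while all higher differences vanish, so the minimal degree is 1.

1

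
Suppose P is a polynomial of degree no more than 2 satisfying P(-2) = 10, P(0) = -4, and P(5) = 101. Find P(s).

Write P(s) = as^2 + bs + c. Substituting each data point gives a linear system:
  4a - 2b + c = 10
  c = -4
  25a + 5b + c = 101
Solving the system yields a = 4, b = 1, c = -4.
So P(s) = 4s^2 + s - 4.
Check: P(-2) = 10. ✓

P(s) = 4s^2 + s - 4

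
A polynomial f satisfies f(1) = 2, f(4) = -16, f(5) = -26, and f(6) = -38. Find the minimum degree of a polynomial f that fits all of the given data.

2

Divided differences on the nodes 1, 4, 5, 6:
  order 0: 2  -16  -26  -38
  order 1: -6  -10  -12
  order 2: -1  -1
  order 3: 0
The order-2 divided differences are all -1 (nonzero) and every higher order vanishes, so the data lies on a polynomial of degree exactly 2.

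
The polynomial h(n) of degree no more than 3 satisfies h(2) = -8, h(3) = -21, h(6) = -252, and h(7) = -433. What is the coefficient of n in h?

-5

Write h(n) = an^3 + bn^2 + cn + d. Substituting each data point gives a linear system:
  8a + 4b + 2c + d = -8
  27a + 9b + 3c + d = -21
  216a + 36b + 6c + d = -252
  343a + 49b + 7c + d = -433
Solving the system yields a = -2, b = 6, c = -5, d = -6.
So h(n) = -2n^3 + 6n^2 - 5n - 6.
The coefficient of n is -5.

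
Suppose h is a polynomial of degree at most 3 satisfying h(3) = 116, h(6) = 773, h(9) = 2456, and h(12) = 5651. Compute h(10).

3329

Forward differences of the values at x = 3, 6, 9, 12:
  h  : 116  773  2456  5651
  Δ  : 657  1683  3195
  Δ^2: 1026  1512
  Δ^3: 486
The third differences are constant, confirming degree 3.
Interpolating (Newton forward form) and evaluating at x = 10 gives h(10) = 3329.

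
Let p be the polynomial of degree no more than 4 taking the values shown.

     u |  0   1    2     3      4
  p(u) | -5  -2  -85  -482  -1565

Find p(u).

Using the Lagrange interpolation formula with nodes 0, 1, 2, 3, 4:
  L_0(u) = (u - 1)(u - 2)(u - 3)(u - 4) / 24
  L_1(u) = u(u - 2)(u - 3)(u - 4) / -6
  L_2(u) = u(u - 1)(u - 3)(u - 4) / 4
  L_3(u) = u(u - 1)(u - 2)(u - 4) / -6
  L_4(u) = u(u - 1)(u - 2)(u - 3) / 24
Then p(u) = -5·L_0(u) - 2·L_1(u) - 85·L_2(u) - 482·L_3(u) - 1565·L_4(u).
Expanding and collecting terms gives p(u) = -6u^4 - 2u^3 + 5u^2 + 6u - 5.
Check: p(2) = -85. ✓

p(u) = -6u^4 - 2u^3 + 5u^2 + 6u - 5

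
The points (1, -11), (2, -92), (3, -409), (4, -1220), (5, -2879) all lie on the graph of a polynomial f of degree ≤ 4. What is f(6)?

Forward differences of the values at x = 1, 2, 3, 4, 5:
  f  : -11  -92  -409  -1220  -2879
  Δ  : -81  -317  -811  -1659
  Δ^2: -236  -494  -848
  Δ^3: -258  -354
  Δ^4: -96
The fourth differences are constant, confirming degree 4.
Interpolating (Newton forward form) and evaluating at x = 6 gives f(6) = -5836.

-5836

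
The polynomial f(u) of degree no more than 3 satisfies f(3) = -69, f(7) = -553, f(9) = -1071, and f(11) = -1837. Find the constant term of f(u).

0

Write f(u) = au^3 + bu^2 + cu + d. Substituting each data point gives a linear system:
  27a + 9b + 3c + d = -69
  343a + 49b + 7c + d = -553
  729a + 81b + 9c + d = -1071
  1331a + 121b + 11c + d = -1837
Solving the system yields a = -1, b = -4, c = -2, d = 0.
So f(u) = -u^3 - 4u^2 - 2u.
The constant term is 0.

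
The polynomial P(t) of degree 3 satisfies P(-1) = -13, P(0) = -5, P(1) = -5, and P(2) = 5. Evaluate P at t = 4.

127

Using the Lagrange interpolation formula with nodes -1, 0, 1, 2:
  L_0(t) = t(t - 1)(t - 2) / -6
  L_1(t) = (t + 1)(t - 1)(t - 2) / 2
  L_2(t) = (t + 1)t(t - 2) / -2
  L_3(t) = (t + 1)t(t - 1) / 6
Then P(t) = -13·L_0(t) - 5·L_1(t) - 5·L_2(t) + 5·L_3(t).
Expanding and collecting terms gives P(t) = 3t^3 - 4t^2 + t - 5.
Evaluating at t = 4: P(4) = 127.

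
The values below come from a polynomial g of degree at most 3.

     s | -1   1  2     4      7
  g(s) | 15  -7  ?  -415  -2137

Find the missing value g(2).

-57

The 4 known points determine the degree-3 polynomial uniquely.
Write g(s) = as^3 + bs^2 + cs + d. Substituting each data point gives a linear system:
  -a + b - c + d = 15
  a + b + c + d = -7
  64a + 16b + 4c + d = -415
  343a + 49b + 7c + d = -2137
Solving the system yields a = -6, b = -1, c = -5, d = 5.
So g(s) = -6s³ - s² - 5s + 5.
Then g(2) = -57.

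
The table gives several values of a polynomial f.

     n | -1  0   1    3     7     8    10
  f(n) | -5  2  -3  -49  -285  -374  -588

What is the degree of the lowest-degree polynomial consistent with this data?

Divided differences on the nodes -1, 0, 1, 3, 7, 8, 10:
  order 0: -5  2  -3  -49  -285  -374  -588
  order 1: 7  -5  -23  -59  -89  -107
  order 2: -6  -6  -6  -6  -6
  order 3: 0  0  0  0
  order 4: 0  0  0
  order 5: 0  0
  order 6: 0
The order-2 divided differences are all -6 (nonzero) and every higher order vanishes, so the data lies on a polynomial of degree exactly 2.

2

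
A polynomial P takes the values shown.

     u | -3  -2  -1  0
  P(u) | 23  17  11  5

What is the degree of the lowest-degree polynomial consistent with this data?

1

Forward differences of the values at u = -3, -2, -1, 0:
  P  : 23  17  11  5
  Δ  : -6  -6  -6
  Δ^2: 0  0
  Δ^3: 0
The first differences are constant (-6) and nonzero, while all higher differences vanish, so the minimal degree is 1.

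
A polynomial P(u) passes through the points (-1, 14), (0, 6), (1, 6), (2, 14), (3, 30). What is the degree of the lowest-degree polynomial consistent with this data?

2

Forward differences of the values at u = -1, 0, 1, 2, 3:
  P  : 14  6  6  14  30
  Δ  : -8  0  8  16
  Δ^2: 8  8  8
  Δ^3: 0  0
  Δ^4: 0
The second differences are constant (8) and nonzero, while all higher differences vanish, so the minimal degree is 2.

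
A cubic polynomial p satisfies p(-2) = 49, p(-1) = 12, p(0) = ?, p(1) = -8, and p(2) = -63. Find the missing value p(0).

On equispaced nodes a degree-3 polynomial has vanishing fourth forward difference, so
  p(-2) - 4·p(-1) + 6·p(0) - 4·p(1) + p(2) = 0.
Substituting the known values and solving for p(0):
  6·p(0) = 30
  p(0) = 5.

5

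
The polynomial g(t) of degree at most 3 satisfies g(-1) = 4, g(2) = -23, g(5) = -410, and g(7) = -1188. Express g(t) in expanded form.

g(t) = -4t^3 + 4t^2 - t - 5

Using the Lagrange interpolation formula with nodes -1, 2, 5, 7:
  L_0(t) = (t - 2)(t - 5)(t - 7) / -144
  L_1(t) = (t + 1)(t - 5)(t - 7) / 45
  L_2(t) = (t + 1)(t - 2)(t - 7) / -36
  L_3(t) = (t + 1)(t - 2)(t - 5) / 80
Then g(t) = 4·L_0(t) - 23·L_1(t) - 410·L_2(t) - 1188·L_3(t).
Expanding and collecting terms gives g(t) = -4t^3 + 4t^2 - t - 5.
Check: g(7) = -1188. ✓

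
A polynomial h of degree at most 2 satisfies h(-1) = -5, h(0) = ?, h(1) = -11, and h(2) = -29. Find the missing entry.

-3

On equispaced nodes a degree-2 polynomial has vanishing third forward difference, so
  - h(-1) + 3·h(0) - 3·h(1) + h(2) = 0.
Substituting the known values and solving for h(0):
  3·h(0) = -9
  h(0) = -3.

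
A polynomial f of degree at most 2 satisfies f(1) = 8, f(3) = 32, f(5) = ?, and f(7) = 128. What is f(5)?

On equispaced nodes a degree-2 polynomial has vanishing third forward difference, so
  - f(1) + 3·f(3) - 3·f(5) + f(7) = 0.
Substituting the known values and solving for f(5):
  -3·f(5) = -216
  f(5) = 72.

72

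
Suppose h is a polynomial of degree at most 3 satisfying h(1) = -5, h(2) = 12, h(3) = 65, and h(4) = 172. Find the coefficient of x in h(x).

-4

Write h(x) = ax^3 + bx^2 + cx + d. Substituting each data point gives a linear system:
  a + b + c + d = -5
  8a + 4b + 2c + d = 12
  27a + 9b + 3c + d = 65
  64a + 16b + 4c + d = 172
Solving the system yields a = 3, b = 0, c = -4, d = -4.
So h(x) = 3x³ - 4x - 4.
The coefficient of x is -4.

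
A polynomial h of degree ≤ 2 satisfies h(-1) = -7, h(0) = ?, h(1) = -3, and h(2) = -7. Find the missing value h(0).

-3

The 3 known points determine the degree-2 polynomial uniquely.
Write h(u) = au^2 + bu + c. Substituting each data point gives a linear system:
  a - b + c = -7
  a + b + c = -3
  4a + 2b + c = -7
Solving the system yields a = -2, b = 2, c = -3.
So h(u) = -2u^2 + 2u - 3.
Then h(0) = -3.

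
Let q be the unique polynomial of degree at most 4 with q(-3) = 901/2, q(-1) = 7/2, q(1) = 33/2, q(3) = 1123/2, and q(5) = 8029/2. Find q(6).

8204

Using the Lagrange interpolation formula with nodes -3, -1, 1, 3, 5:
  L_0(s) = (s + 1)(s - 1)(s - 3)(s - 5) / 384
  L_1(s) = (s + 3)(s - 1)(s - 3)(s - 5) / -96
  L_2(s) = (s + 3)(s + 1)(s - 3)(s - 5) / 64
  L_3(s) = (s + 3)(s + 1)(s - 1)(s - 5) / -96
  L_4(s) = (s + 3)(s + 1)(s - 1)(s - 3) / 384
Then q(s) = 901/2·L_0(s) + 7/2·L_1(s) + 33/2·L_2(s) + 1123/2·L_3(s) + 8029/2·L_4(s).
Expanding and collecting terms gives q(s) = 6s⁴ + (3/2)s³ + 2s² + 5s + 2.
Evaluating at s = 6: q(6) = 8204.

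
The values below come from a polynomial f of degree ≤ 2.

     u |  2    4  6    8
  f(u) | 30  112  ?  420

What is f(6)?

The 3 known points determine the degree-2 polynomial uniquely.
Write f(u) = au^2 + bu + c. Substituting each data point gives a linear system:
  4a + 2b + c = 30
  16a + 4b + c = 112
  64a + 8b + c = 420
Solving the system yields a = 6, b = 5, c = -4.
So f(u) = 6u² + 5u - 4.
Then f(6) = 242.

242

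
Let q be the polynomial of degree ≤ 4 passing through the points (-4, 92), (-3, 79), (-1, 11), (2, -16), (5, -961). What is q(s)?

Write q(s) = as^4 + bs^3 + cs^2 + ds + e. Substituting each data point gives a linear system:
  256a - 64b + 16c - 4d + e = 92
  81a - 27b + 9c - 3d + e = 79
  a - b + c - d + e = 11
  16a + 8b + 4c + 2d + e = -16
  625a + 125b + 25c + 5d + e = -961
Solving the system yields a = -1, b = -4, c = 6, d = 2, e = 4.
So q(s) = -s^4 - 4s^3 + 6s^2 + 2s + 4.
Check: q(-3) = 79. ✓

q(s) = -s^4 - 4s^3 + 6s^2 + 2s + 4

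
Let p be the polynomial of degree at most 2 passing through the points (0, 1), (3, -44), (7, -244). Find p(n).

p(n) = -5n^2 + 1

Write p(n) = an^2 + bn + c. Substituting each data point gives a linear system:
  c = 1
  9a + 3b + c = -44
  49a + 7b + c = -244
Solving the system yields a = -5, b = 0, c = 1.
So p(n) = -5n² + 1.
Check: p(0) = 1. ✓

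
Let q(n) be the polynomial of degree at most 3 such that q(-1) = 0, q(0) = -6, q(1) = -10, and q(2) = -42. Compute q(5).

Using the Lagrange interpolation formula with nodes -1, 0, 1, 2:
  L_0(n) = n(n - 1)(n - 2) / -6
  L_1(n) = (n + 1)(n - 1)(n - 2) / 2
  L_2(n) = (n + 1)n(n - 2) / -2
  L_3(n) = (n + 1)n(n - 1) / 6
Then q(n) = 0·L_0(n) - 6·L_1(n) - 10·L_2(n) - 42·L_3(n).
Expanding and collecting terms gives q(n) = -5n³ + n² - 6.
Evaluating at n = 5: q(5) = -606.

-606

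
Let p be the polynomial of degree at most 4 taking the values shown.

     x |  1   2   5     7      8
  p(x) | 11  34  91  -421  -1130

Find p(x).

p(x) = -x^4 + 6x^3 - 2x^2 + 2x + 6

Write p(x) = ax^4 + bx^3 + cx^2 + dx + e. Substituting each data point gives a linear system:
  a + b + c + d + e = 11
  16a + 8b + 4c + 2d + e = 34
  625a + 125b + 25c + 5d + e = 91
  2401a + 343b + 49c + 7d + e = -421
  4096a + 512b + 64c + 8d + e = -1130
Solving the system yields a = -1, b = 6, c = -2, d = 2, e = 6.
So p(x) = -x^4 + 6x^3 - 2x^2 + 2x + 6.
Check: p(7) = -421. ✓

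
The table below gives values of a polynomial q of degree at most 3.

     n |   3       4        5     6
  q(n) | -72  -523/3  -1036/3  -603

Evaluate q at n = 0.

3

Write q(n) = an^3 + bn^2 + cn + d. Substituting each data point gives a linear system:
  27a + 9b + 3c + d = -72
  64a + 16b + 4c + d = -523/3
  125a + 25b + 5c + d = -1036/3
  216a + 36b + 6c + d = -603
Solving the system yields a = -3, b = 5/3, c = -3, d = 3.
So q(n) = -3n^3 + (5/3)n^2 - 3n + 3.
Then q(0) = 3.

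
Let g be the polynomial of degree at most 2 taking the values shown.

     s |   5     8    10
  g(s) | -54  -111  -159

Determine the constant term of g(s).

Write g(s) = as^2 + bs + c. Substituting each data point gives a linear system:
  25a + 5b + c = -54
  64a + 8b + c = -111
  100a + 10b + c = -159
Solving the system yields a = -1, b = -6, c = 1.
So g(s) = -s² - 6s + 1.
The constant term is 1.

1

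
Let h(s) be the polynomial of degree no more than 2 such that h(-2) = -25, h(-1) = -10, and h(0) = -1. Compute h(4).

-25

Forward differences of the values at s = -2, -1, 0:
  h  : -25  -10  -1
  Δ  : 15  9
  Δ^2: -6
The second differences are constant, confirming degree 2.
Interpolating (Newton forward form) and evaluating at s = 4 gives h(4) = -25.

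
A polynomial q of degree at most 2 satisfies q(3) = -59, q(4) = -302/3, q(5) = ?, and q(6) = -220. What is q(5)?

The 3 known points determine the degree-2 polynomial uniquely.
Write q(n) = an^2 + bn + c. Substituting each data point gives a linear system:
  9a + 3b + c = -59
  16a + 4b + c = -302/3
  36a + 6b + c = -220
Solving the system yields a = -6, b = 1/3, c = -6.
So q(n) = -6n^2 + (1/3)n - 6.
Then q(5) = -463/3.

-463/3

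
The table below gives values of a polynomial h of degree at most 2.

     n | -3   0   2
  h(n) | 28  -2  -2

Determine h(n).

h(n) = 2n^2 - 4n - 2

Using the Lagrange interpolation formula with nodes -3, 0, 2:
  L_0(n) = n(n - 2) / 15
  L_1(n) = (n + 3)(n - 2) / -6
  L_2(n) = (n + 3)n / 10
Then h(n) = 28·L_0(n) - 2·L_1(n) - 2·L_2(n).
Expanding and collecting terms gives h(n) = 2n^2 - 4n - 2.
Check: h(0) = -2. ✓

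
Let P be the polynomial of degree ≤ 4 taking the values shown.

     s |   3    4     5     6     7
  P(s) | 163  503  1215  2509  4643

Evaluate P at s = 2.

Forward differences of the values at s = 3, 4, 5, 6, 7:
  P  : 163  503  1215  2509  4643
  Δ  : 340  712  1294  2134
  Δ^2: 372  582  840
  Δ^3: 210  258
  Δ^4: 48
The fourth differences are constant, confirming degree 4.
Interpolating (Newton forward form) and evaluating at s = 2 gives P(2) = 33.

33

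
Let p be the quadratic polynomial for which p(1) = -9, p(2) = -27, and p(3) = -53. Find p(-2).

Forward differences of the values at t = 1, 2, 3:
  p  : -9  -27  -53
  Δ  : -18  -26
  Δ^2: -8
The second differences are constant, confirming degree 2.
Interpolating (Newton forward form) and evaluating at t = -2 gives p(-2) = -3.

-3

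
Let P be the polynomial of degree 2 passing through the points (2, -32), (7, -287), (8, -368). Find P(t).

P(t) = -5t^2 - 6t

Using the Lagrange interpolation formula with nodes 2, 7, 8:
  L_0(t) = (t - 7)(t - 8) / 30
  L_1(t) = (t - 2)(t - 8) / -5
  L_2(t) = (t - 2)(t - 7) / 6
Then P(t) = -32·L_0(t) - 287·L_1(t) - 368·L_2(t).
Expanding and collecting terms gives P(t) = -5t^2 - 6t.
Check: P(2) = -32. ✓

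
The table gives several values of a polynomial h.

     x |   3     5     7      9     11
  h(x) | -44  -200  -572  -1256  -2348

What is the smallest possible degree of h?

Forward differences of the values at x = 3, 5, 7, 9, 11:
  h  : -44  -200  -572  -1256  -2348
  Δ  : -156  -372  -684  -1092
  Δ^2: -216  -312  -408
  Δ^3: -96  -96
  Δ^4: 0
The third differences are constant (-96) and nonzero, while all higher differences vanish, so the minimal degree is 3.

3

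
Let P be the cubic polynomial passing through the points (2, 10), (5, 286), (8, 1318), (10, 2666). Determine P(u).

P(u) = 3u^3 - 3u^2 - 4u + 6

Write P(u) = au^3 + bu^2 + cu + d. Substituting each data point gives a linear system:
  8a + 4b + 2c + d = 10
  125a + 25b + 5c + d = 286
  512a + 64b + 8c + d = 1318
  1000a + 100b + 10c + d = 2666
Solving the system yields a = 3, b = -3, c = -4, d = 6.
So P(u) = 3u^3 - 3u^2 - 4u + 6.
Check: P(5) = 286. ✓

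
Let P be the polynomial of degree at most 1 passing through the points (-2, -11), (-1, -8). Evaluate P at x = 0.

-5

Using the Lagrange interpolation formula with nodes -2, -1:
  L_0(x) = (x + 1) / -1
  L_1(x) = (x + 2) / 1
Then P(x) = -11·L_0(x) - 8·L_1(x).
Expanding and collecting terms gives P(x) = 3x - 5.
Evaluating at x = 0: P(0) = -5.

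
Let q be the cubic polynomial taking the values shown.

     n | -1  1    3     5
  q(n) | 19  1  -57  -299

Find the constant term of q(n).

6

Write q(n) = an^3 + bn^2 + cn + d. Substituting each data point gives a linear system:
  -a + b - c + d = 19
  a + b + c + d = 1
  27a + 9b + 3c + d = -57
  125a + 25b + 5c + d = -299
Solving the system yields a = -3, b = 4, c = -6, d = 6.
So q(n) = -3n^3 + 4n^2 - 6n + 6.
The constant term is 6.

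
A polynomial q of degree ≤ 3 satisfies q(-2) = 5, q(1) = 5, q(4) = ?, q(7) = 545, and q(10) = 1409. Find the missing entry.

The 4 known points determine the degree-3 polynomial uniquely.
Write q(t) = at^3 + bt^2 + ct + d. Substituting each data point gives a linear system:
  -8a + 4b - 2c + d = 5
  a + b + c + d = 5
  343a + 49b + 7c + d = 545
  1000a + 100b + 10c + d = 1409
Solving the system yields a = 1, b = 4, c = 1, d = -1.
So q(t) = t^3 + 4t^2 + t - 1.
Then q(4) = 131.

131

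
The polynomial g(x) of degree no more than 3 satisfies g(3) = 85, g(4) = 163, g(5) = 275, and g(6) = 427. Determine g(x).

Using the Lagrange interpolation formula with nodes 3, 4, 5, 6:
  L_0(x) = (x - 4)(x - 5)(x - 6) / -6
  L_1(x) = (x - 3)(x - 5)(x - 6) / 2
  L_2(x) = (x - 3)(x - 4)(x - 6) / -2
  L_3(x) = (x - 3)(x - 4)(x - 5) / 6
Then g(x) = 85·L_0(x) + 163·L_1(x) + 275·L_2(x) + 427·L_3(x).
Expanding and collecting terms gives g(x) = x^3 + 5x^2 + 6x - 5.
Check: g(6) = 427. ✓

g(x) = x^3 + 5x^2 + 6x - 5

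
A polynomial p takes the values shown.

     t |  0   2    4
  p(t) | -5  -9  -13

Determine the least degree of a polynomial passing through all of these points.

1

Forward differences of the values at t = 0, 2, 4:
  p  : -5  -9  -13
  Δ  : -4  -4
  Δ^2: 0
The first differences are constant (-4) and nonzero, while all higher differences vanish, so the minimal degree is 1.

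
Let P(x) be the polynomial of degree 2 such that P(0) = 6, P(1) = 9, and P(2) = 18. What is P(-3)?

33

Write P(x) = ax^2 + bx + c. Substituting each data point gives a linear system:
  c = 6
  a + b + c = 9
  4a + 2b + c = 18
Solving the system yields a = 3, b = 0, c = 6.
So P(x) = 3x^2 + 6.
Then P(-3) = 33.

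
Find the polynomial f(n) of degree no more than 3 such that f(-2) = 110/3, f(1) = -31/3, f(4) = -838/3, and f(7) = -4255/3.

f(n) = -4n^3 - (1/3)n^2 - 4n - 2

Write f(n) = an^3 + bn^2 + cn + d. Substituting each data point gives a linear system:
  -8a + 4b - 2c + d = 110/3
  a + b + c + d = -31/3
  64a + 16b + 4c + d = -838/3
  343a + 49b + 7c + d = -4255/3
Solving the system yields a = -4, b = -1/3, c = -4, d = -2.
So f(n) = -4n^3 - (1/3)n^2 - 4n - 2.
Check: f(4) = -838/3. ✓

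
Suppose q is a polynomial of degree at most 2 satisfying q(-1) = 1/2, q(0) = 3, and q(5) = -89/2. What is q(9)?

Using the Lagrange interpolation formula with nodes -1, 0, 5:
  L_0(s) = s(s - 5) / 6
  L_1(s) = (s + 1)(s - 5) / -5
  L_2(s) = (s + 1)s / 30
Then q(s) = 1/2·L_0(s) + 3·L_1(s) - 89/2·L_2(s).
Expanding and collecting terms gives q(s) = -2s^2 + (1/2)s + 3.
Evaluating at s = 9: q(9) = -309/2.

-309/2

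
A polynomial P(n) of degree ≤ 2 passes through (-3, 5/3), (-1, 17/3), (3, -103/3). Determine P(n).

Using the Lagrange interpolation formula with nodes -3, -1, 3:
  L_0(n) = (n + 1)(n - 3) / 12
  L_1(n) = (n + 3)(n - 3) / -8
  L_2(n) = (n + 3)(n + 1) / 24
Then P(n) = 5/3·L_0(n) + 17/3·L_1(n) - 103/3·L_2(n).
Expanding and collecting terms gives P(n) = -2n^2 - 6n + 5/3.
Check: P(-1) = 17/3. ✓

P(n) = -2n^2 - 6n + 5/3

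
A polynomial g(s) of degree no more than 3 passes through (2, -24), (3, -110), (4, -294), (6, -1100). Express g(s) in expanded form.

Using the Lagrange interpolation formula with nodes 2, 3, 4, 6:
  L_0(s) = (s - 3)(s - 4)(s - 6) / -8
  L_1(s) = (s - 2)(s - 4)(s - 6) / 3
  L_2(s) = (s - 2)(s - 3)(s - 6) / -4
  L_3(s) = (s - 2)(s - 3)(s - 4) / 24
Then g(s) = -24·L_0(s) - 110·L_1(s) - 294·L_2(s) - 1100·L_3(s).
Expanding and collecting terms gives g(s) = -6s^3 + 5s^2 + 3s - 2.
Check: g(6) = -1100. ✓

g(s) = -6s^3 + 5s^2 + 3s - 2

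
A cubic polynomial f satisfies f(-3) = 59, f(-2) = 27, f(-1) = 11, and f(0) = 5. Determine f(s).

f(s) = -s^3 + 2s^2 - 3s + 5

Write f(s) = as^3 + bs^2 + cs + d. Substituting each data point gives a linear system:
  -27a + 9b - 3c + d = 59
  -8a + 4b - 2c + d = 27
  -a + b - c + d = 11
  d = 5
Solving the system yields a = -1, b = 2, c = -3, d = 5.
So f(s) = -s^3 + 2s^2 - 3s + 5.
Check: f(-2) = 27. ✓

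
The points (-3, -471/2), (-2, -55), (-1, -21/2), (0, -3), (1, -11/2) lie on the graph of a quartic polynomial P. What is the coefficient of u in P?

Write P(u) = au^4 + bu^3 + cu^2 + du + e. Substituting each data point gives a linear system:
  81a - 27b + 9c - 3d + e = -471/2
  16a - 8b + 4c - 2d + e = -55
  a - b + c - d + e = -21/2
  e = -3
  a + b + c + d + e = -11/2
Solving the system yields a = -3, b = -3/2, c = -2, d = 4, e = -3.
So P(u) = -3u^4 - (3/2)u^3 - 2u^2 + 4u - 3.
The coefficient of u is 4.

4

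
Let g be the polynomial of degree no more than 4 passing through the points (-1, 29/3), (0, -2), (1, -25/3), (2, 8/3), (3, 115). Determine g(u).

g(u) = 3u^4 - 4u^3 - (1/3)u^2 - 5u - 2

Write g(u) = au^4 + bu^3 + cu^2 + du + e. Substituting each data point gives a linear system:
  a - b + c - d + e = 29/3
  e = -2
  a + b + c + d + e = -25/3
  16a + 8b + 4c + 2d + e = 8/3
  81a + 27b + 9c + 3d + e = 115
Solving the system yields a = 3, b = -4, c = -1/3, d = -5, e = -2.
So g(u) = 3u^4 - 4u^3 - (1/3)u^2 - 5u - 2.
Check: g(2) = 8/3. ✓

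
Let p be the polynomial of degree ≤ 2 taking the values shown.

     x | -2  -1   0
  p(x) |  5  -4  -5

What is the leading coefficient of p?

Write p(x) = ax^2 + bx + c. Substituting each data point gives a linear system:
  4a - 2b + c = 5
  a - b + c = -4
  c = -5
Solving the system yields a = 4, b = 3, c = -5.
So p(x) = 4x² + 3x - 5.
The leading coefficient is 4.

4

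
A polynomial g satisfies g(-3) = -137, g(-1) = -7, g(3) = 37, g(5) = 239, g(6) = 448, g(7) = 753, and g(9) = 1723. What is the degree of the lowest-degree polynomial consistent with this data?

Divided differences on the nodes -3, -1, 3, 5, 6, 7, 9:
  order 0: -137  -7  37  239  448  753  1723
  order 1: 65  11  101  209  305  485
  order 2: -9  15  36  48  60
  order 3: 3  3  3  3
  order 4: 0  0  0
  order 5: 0  0
  order 6: 0
The order-3 divided differences are all 3 (nonzero) and every higher order vanishes, so the data lies on a polynomial of degree exactly 3.

3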